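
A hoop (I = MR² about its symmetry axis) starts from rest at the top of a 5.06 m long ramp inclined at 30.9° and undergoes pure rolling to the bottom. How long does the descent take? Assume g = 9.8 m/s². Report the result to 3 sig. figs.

t ≈ 2.01 s

The moment of inertia is MR², giving k ≡ I/(MR²) = 1.
Along the incline Mg sinθ − f = Ma, and torque about the center fR = Iα = kMR²(a/R) gives f = kMa.
Hence a = g sinθ/(1+k) = 9.8×sin30.9°/2 = 2.516 m/s².
With constant a from rest, t = √(2L/a) = √(2·5.06/2.516) ≈ 2.01 s.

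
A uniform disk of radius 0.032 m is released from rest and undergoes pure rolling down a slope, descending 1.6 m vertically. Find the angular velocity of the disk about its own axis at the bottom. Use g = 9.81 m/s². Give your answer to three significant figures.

The moment of inertia is (1/2)MR², giving k ≡ I/(MR²) = 0.5.
The rolling condition ω = v/R makes the rotational term ½I(v/R)² = ½kMv², so KE_total = ½(1+k)Mv² = (3/4)Mv².
Energy conservation Mgh = ½(1+k)Mv² gives v = √(2gh/(1+k)) = √(2 × 9.81 × 1.6 / 1.5) = 4.575 m/s.
Then ω = v/R = 4.575 / 0.032 ≈ 143 rad/s.

ω ≈ 143 rad/s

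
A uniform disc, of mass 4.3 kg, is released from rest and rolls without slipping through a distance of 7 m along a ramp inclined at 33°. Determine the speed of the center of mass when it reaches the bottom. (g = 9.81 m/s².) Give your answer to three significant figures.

For this body I = (1/2)MR², i.e. k = I/(MR²) = 0.5.
Pure rolling means v = ωR; then KE = ½Mv² + ½I(v/R)² = ½(1+k)Mv² = (3/4)Mv².
The vertical drop is h = L sinθ = 7 × sin33° = 3.812 m.
Setting Mgh = (3/4)Mv² gives v = √(2gh/(1+k)) = √(2·9.81·3.812/1.5) ≈ 7.06 m/s.

v ≈ 7.06 m/s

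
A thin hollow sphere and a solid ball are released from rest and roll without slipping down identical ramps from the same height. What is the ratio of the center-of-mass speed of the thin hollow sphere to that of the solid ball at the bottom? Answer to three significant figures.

v_ratio ≈ 0.917

Each satisfies Mgh = ½(1+k)Mv² with k = I/(MR²), so v ∝ 1/√(1+k).
For the thin hollow sphere k = 2/3; for the solid ball k = 0.4.
v₁/v₂ = √((1+k₂)/(1+k₁)) = √(1.4/1.667) ≈ 0.917.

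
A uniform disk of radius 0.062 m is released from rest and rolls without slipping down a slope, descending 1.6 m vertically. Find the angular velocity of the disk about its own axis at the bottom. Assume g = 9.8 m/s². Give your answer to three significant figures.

Here I = (1/2)MR², so the shape factor k = I/(MR²) = 0.5.
Since it rolls without slipping, ω = v/R and KE = ½Mv² + ½Iω² = ½(1+k)Mv² = (3/4)Mv².
Energy conservation Mgh = ½(1+k)Mv² gives v = √(2gh/(1+k)) = √(2 × 9.8 × 1.6 / 1.5) = 4.572 m/s.
Then ω = v/R = 4.572 / 0.062 ≈ 73.7 rad/s.

ω ≈ 73.7 rad/s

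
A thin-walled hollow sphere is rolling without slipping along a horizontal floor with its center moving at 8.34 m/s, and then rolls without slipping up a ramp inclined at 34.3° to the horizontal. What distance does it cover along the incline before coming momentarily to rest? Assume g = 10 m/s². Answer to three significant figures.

d ≈ 10.3 m

For this body I = (2/3)MR², i.e. k = I/(MR²) = 2/3.
Since it rolls without slipping, ω = v/R and KE = ½Mv² + ½Iω² = ½(1+k)Mv² = (5/6)Mv².
Setting this equal to Mgh gives the vertical rise h = (1+k)v₀²/(2g) = 1.667×8.34²/(2×10) = 5.796 m.
Along the incline, d = h/sinθ = 5.796/sin34.3° ≈ 10.3 m.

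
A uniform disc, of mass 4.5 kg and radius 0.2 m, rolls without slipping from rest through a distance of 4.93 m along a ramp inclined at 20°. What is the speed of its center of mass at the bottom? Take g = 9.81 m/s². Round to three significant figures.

v ≈ 4.70 m/s

The moment of inertia is (1/2)MR², giving k ≡ I/(MR²) = 0.5.
Pure rolling means v = ωR; then KE = ½Mv² + ½I(v/R)² = ½(1+k)Mv² = (3/4)Mv².
The vertical drop is h = L sinθ = 4.93 × sin20° = 1.686 m.
Energy conservation: Mgh = (3/4)Mv², so v = √(2gh/(1+k)) = √(2 × 9.81 × 1.686 / 1.5) ≈ 4.70 m/s.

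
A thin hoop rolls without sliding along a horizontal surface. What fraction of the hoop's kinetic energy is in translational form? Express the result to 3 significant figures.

The moment of inertia is MR², giving k ≡ I/(MR²) = 1.
Since ω = v/R, the translational part is ½Mv² and the rotational part is ½I(v/R)² = ½kMv²; the total is ½(1+k)Mv².
The translational fraction is therefore 1/(1+k) = 1/2 ≈ 0.500.

fraction ≈ 0.500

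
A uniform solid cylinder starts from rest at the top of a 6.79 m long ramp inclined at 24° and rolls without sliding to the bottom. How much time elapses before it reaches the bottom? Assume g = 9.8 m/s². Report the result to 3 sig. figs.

t ≈ 2.26 s

With I = (1/2)MR², the ratio k = I/(MR²) is 0.5.
Translational: Mg sinθ − f = Ma. Rotational about the CM: fR = Iα = kMRa, so f = kMa.
Hence a = g sinθ/(1+k) = 9.8×sin24°/1.5 = 2.657 m/s².
With constant a from rest, t = √(2L/a) = √(2·6.79/2.657) ≈ 2.26 s.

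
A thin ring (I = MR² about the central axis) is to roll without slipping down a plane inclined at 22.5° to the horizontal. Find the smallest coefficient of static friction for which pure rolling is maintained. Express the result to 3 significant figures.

μ_min ≈ 0.207

Here I = MR², so the shape factor k = I/(MR²) = 1.
Translational: Mg sinθ − f = Ma. Rotational about the CM: fR = Iα = kMRa, so f = kMa.
These give a = g sinθ/(1+k) and the required friction f = kMg sinθ/(1+k).
With N = Mg cosθ, the no-slip condition f ≤ μN gives μ_min = f/N = k tanθ/(1+k).
μ_min = 1 × tan22.5° / 2 ≈ 0.207.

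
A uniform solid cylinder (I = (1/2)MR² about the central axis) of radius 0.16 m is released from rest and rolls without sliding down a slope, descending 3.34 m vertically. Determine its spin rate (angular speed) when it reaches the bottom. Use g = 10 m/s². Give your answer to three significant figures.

ω ≈ 41.7 rad/s

For this body I = (1/2)MR², i.e. k = I/(MR²) = 0.5.
Rolling without slipping gives ω = v/R, so the total kinetic energy is ½Mv² + ½Iω² = ½(1+k)Mv² = (3/4)Mv².
Energy conservation Mgh = ½(1+k)Mv² gives v = √(2gh/(1+k)) = √(2 × 10 × 3.34 / 1.5) = 6.673 m/s.
The angular speed follows from ω = v/R = 6.673/0.16 ≈ 41.7 rad/s.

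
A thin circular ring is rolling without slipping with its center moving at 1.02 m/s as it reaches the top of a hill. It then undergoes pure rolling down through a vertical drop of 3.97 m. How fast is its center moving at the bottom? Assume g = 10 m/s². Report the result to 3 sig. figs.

With I = MR², the ratio k = I/(MR²) is 1.
Since it rolls without slipping, ω = v/R and KE = ½Mv² + ½Iω² = ½(1+k)Mv² = Mv².
Energy conservation: Mv₀² + Mgh = Mv², so v² = v₀² + 2gh/(1+k).
v = √(1.02² + 2×10×3.97/2) = √40.74 ≈ 6.38 m/s.

v ≈ 6.38 m/s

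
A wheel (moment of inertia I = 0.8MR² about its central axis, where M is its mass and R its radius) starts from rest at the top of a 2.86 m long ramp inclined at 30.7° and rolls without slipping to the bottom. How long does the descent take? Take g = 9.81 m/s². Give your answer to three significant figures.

t ≈ 1.43 s

With I = 0.8MR², the ratio k = I/(MR²) is 0.8.
Along the incline Mg sinθ − f = Ma, and torque about the center fR = Iα = kMR²(a/R) gives f = kMa.
Hence a = g sinθ/(1+k) = 9.81×sin30.7°/1.8 = 2.782 m/s².
With constant a from rest, t = √(2L/a) = √(2·2.86/2.782) ≈ 1.43 s.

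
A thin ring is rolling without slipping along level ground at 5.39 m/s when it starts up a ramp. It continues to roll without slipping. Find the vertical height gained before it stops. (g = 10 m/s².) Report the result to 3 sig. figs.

h ≈ 2.91 m

Here I = MR², so the shape factor k = I/(MR²) = 1.
Rolling without slipping gives ω = v/R, so the total kinetic energy is ½Mv² + ½Iω² = ½(1+k)Mv² = Mv².
All of this converts to potential energy at the highest point: Mv₀² = Mgh.
Thus h = (1+k)v₀²/(2g) = 2 × 5.39² / (2 × 10) ≈ 2.91 m.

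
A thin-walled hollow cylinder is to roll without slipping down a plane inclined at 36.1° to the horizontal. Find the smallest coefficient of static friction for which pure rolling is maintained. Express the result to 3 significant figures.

μ_min ≈ 0.365

With I = MR², the ratio k = I/(MR²) is 1.
Along the incline Mg sinθ − f = Ma, and torque about the center fR = Iα = kMR²(a/R) gives f = kMa.
These give a = g sinθ/(1+k) and the required friction f = kMg sinθ/(1+k).
The normal force is N = Mg cosθ, so μ_min = f/N = k tanθ/(1+k).
μ_min = 1 × tan36.1° / 2 ≈ 0.365.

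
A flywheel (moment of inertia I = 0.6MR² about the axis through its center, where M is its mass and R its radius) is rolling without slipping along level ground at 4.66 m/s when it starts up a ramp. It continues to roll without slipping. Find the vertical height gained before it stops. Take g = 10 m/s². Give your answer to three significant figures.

Here I = 0.6MR², so the shape factor k = I/(MR²) = 0.6.
Pure rolling means v = ωR; then KE = ½Mv² + ½I(v/R)² = ½(1+k)Mv² = (4/5)Mv².
All of this converts to potential energy at the highest point: (4/5)Mv₀² = Mgh.
Thus h = (1+k)v₀²/(2g) = 1.6 × 4.66² / (2 × 10) ≈ 1.74 m.

h ≈ 1.74 m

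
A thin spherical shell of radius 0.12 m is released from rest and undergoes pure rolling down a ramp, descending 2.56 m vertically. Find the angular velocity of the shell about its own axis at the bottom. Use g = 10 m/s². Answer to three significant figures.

For this body I = (2/3)MR², i.e. k = I/(MR²) = 2/3.
Pure rolling means v = ωR; then KE = ½Mv² + ½I(v/R)² = ½(1+k)Mv² = (5/6)Mv².
Energy conservation Mgh = ½(1+k)Mv² gives v = √(2gh/(1+k)) = √(2 × 10 × 2.56 / 1.667) = 5.543 m/s.
Then ω = v/R = 5.543 / 0.12 ≈ 46.2 rad/s.

ω ≈ 46.2 rad/s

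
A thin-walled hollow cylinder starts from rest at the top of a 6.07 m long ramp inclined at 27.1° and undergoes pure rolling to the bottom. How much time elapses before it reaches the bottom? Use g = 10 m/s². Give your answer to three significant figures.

t ≈ 2.31 s

The moment of inertia is MR², giving k ≡ I/(MR²) = 1.
Newton's second law down the slope: Mg sinθ − f = Ma. The torque equation fR = Iα (with α = a/R) gives f = kMa.
Hence a = g sinθ/(1+k) = 10×sin27.1°/2 = 2.278 m/s².
Starting from rest, L = ½at², so t = √(2L/a) = √(2×6.07/2.278) ≈ 2.31 s.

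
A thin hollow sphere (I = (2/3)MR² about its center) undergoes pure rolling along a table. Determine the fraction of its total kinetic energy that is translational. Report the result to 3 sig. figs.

fraction ≈ 0.600

For this body I = (2/3)MR², i.e. k = I/(MR²) = 2/3.
With ω = v/R, KE_trans = ½Mv² and KE_rot = ½Iω² = ½kMv², so KE_total = ½(1+k)Mv².
The translational fraction is therefore 1/(1+k) = 1/1.667 ≈ 0.600.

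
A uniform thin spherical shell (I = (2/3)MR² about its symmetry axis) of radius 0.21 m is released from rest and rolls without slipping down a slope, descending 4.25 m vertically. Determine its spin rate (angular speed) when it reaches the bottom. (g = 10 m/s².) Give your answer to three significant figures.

Here I = (2/3)MR², so the shape factor k = I/(MR²) = 2/3.
Rolling without slipping gives ω = v/R, so the total kinetic energy is ½Mv² + ½Iω² = ½(1+k)Mv² = (5/6)Mv².
Energy conservation Mgh = ½(1+k)Mv² gives v = √(2gh/(1+k)) = √(2 × 10 × 4.25 / 1.667) = 7.141 m/s.
The angular speed follows from ω = v/R = 7.141/0.21 ≈ 34.0 rad/s.

ω ≈ 34.0 rad/s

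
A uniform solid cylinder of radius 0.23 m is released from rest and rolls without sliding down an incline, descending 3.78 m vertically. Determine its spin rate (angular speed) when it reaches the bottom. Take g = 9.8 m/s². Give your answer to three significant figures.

For this body I = (1/2)MR², i.e. k = I/(MR²) = 0.5.
The rolling condition ω = v/R makes the rotational term ½I(v/R)² = ½kMv², so KE_total = ½(1+k)Mv² = (3/4)Mv².
Energy conservation Mgh = ½(1+k)Mv² gives v = √(2gh/(1+k)) = √(2 × 9.8 × 3.78 / 1.5) = 7.028 m/s.
Then ω = v/R = 7.028 / 0.23 ≈ 30.6 rad/s.

ω ≈ 30.6 rad/s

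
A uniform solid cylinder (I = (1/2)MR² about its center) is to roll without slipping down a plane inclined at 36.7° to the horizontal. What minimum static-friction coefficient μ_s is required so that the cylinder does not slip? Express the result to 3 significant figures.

μ_min ≈ 0.248

The moment of inertia is (1/2)MR², giving k ≡ I/(MR²) = 0.5.
Translational: Mg sinθ − f = Ma. Rotational about the CM: fR = Iα = kMRa, so f = kMa.
These give a = g sinθ/(1+k) and the required friction f = kMg sinθ/(1+k).
The normal force is N = Mg cosθ, so μ_min = f/N = k tanθ/(1+k).
μ_min = 0.5 × tan36.7° / 1.5 ≈ 0.248.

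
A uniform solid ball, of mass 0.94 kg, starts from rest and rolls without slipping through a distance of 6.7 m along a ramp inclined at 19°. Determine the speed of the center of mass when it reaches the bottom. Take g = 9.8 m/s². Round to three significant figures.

Here I = (2/5)MR², so the shape factor k = I/(MR²) = 0.4.
Pure rolling means v = ωR; then KE = ½Mv² + ½I(v/R)² = ½(1+k)Mv² = (7/10)Mv².
The vertical drop is h = L sinθ = 6.7 × sin19° = 2.181 m.
Setting Mgh = (7/10)Mv² gives v = √(2gh/(1+k)) = √(2·9.8·2.181/1.4) ≈ 5.53 m/s.

v ≈ 5.53 m/s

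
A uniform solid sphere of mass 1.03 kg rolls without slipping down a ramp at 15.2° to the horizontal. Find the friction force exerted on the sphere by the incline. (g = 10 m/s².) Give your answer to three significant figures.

f ≈ 0.772 N

For this body I = (2/5)MR², i.e. k = I/(MR²) = 0.4.
Along the incline Mg sinθ − f = Ma, and torque about the center fR = Iα = kMR²(a/R) gives f = kMa.
Combining, a = g sinθ/(1+k) and f = kMa = kMg sinθ/(1+k).
f = 0.4 × 1.03 × 10 × sin15.2° / 1.4 ≈ 0.772 N.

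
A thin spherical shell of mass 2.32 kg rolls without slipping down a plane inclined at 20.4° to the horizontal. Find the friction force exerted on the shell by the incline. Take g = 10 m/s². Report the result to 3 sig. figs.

Here I = (2/3)MR², so the shape factor k = I/(MR²) = 2/3.
Along the incline Mg sinθ − f = Ma, and torque about the center fR = Iα = kMR²(a/R) gives f = kMa.
Combining, a = g sinθ/(1+k) and f = kMa = kMg sinθ/(1+k).
f = (2/3) × 2.32 × 10 × sin20.4° / 1.667 ≈ 3.23 N.

f ≈ 3.23 N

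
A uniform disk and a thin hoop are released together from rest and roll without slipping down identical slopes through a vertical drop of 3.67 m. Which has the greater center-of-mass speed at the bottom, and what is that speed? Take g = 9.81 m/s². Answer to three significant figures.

For rolling without slipping, Mgh = ½(1+k)Mv² where k = I/(MR²), so v = √(2gh/(1+k)).
Uniform disk: k = 0.5, giving v = √(2×9.81×3.67/1.5) = 6.928 m/s.
Thin hoop: k = 1, giving v = √(2×9.81×3.67/2) = 6 m/s.
The smaller k wins: the uniform disk, at ≈ 6.93 m/s.

the uniform disk, at v ≈ 6.93 m/s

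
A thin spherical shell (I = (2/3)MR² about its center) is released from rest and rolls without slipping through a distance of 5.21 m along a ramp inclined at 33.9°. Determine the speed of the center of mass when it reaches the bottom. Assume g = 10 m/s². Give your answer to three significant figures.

v ≈ 5.91 m/s

For this body I = (2/3)MR², i.e. k = I/(MR²) = 2/3.
Pure rolling means v = ωR; then KE = ½Mv² + ½I(v/R)² = ½(1+k)Mv² = (5/6)Mv².
The vertical drop is h = L sinθ = 5.21 × sin33.9° = 2.906 m.
Setting Mgh = (5/6)Mv² gives v = √(2gh/(1+k)) = √(2·10·2.906/1.667) ≈ 5.91 m/s.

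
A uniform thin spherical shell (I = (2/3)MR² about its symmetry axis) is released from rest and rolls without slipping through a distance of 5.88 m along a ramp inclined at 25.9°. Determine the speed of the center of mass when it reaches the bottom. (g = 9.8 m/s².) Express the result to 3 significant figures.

For this body I = (2/3)MR², i.e. k = I/(MR²) = 2/3.
Pure rolling means v = ωR; then KE = ½Mv² + ½I(v/R)² = ½(1+k)Mv² = (5/6)Mv².
The vertical drop is h = L sinθ = 5.88 × sin25.9° = 2.568 m.
Setting Mgh = (5/6)Mv² gives v = √(2gh/(1+k)) = √(2·9.8·2.568/1.667) ≈ 5.50 m/s.

v ≈ 5.50 m/s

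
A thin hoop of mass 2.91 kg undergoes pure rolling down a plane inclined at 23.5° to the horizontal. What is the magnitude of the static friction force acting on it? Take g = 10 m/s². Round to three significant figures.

The moment of inertia is MR², giving k ≡ I/(MR²) = 1.
Translational: Mg sinθ − f = Ma. Rotational about the CM: fR = Iα = kMRa, so f = kMa.
Combining, a = g sinθ/(1+k) and f = kMa = kMg sinθ/(1+k).
f = 1 × 2.91 × 10 × sin23.5° / 2 ≈ 5.80 N.

f ≈ 5.80 N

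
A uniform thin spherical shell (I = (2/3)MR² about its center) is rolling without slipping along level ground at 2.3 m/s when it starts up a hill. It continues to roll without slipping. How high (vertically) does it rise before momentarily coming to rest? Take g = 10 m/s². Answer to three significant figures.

h ≈ 0.441 m

The moment of inertia is (2/3)MR², giving k ≡ I/(MR²) = 2/3.
Since it rolls without slipping, ω = v/R and KE = ½Mv² + ½Iω² = ½(1+k)Mv² = (5/6)Mv².
All of this converts to potential energy at the highest point: (5/6)Mv₀² = Mgh.
Thus h = (1+k)v₀²/(2g) = 1.667 × 2.3² / (2 × 10) ≈ 0.441 m.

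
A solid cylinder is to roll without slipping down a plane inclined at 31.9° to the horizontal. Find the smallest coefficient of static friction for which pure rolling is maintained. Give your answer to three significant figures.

μ_min ≈ 0.207

With I = (1/2)MR², the ratio k = I/(MR²) is 0.5.
Along the incline Mg sinθ − f = Ma, and torque about the center fR = Iα = kMR²(a/R) gives f = kMa.
These give a = g sinθ/(1+k) and the required friction f = kMg sinθ/(1+k).
The normal force is N = Mg cosθ, so μ_min = f/N = k tanθ/(1+k).
μ_min = 0.5 × tan31.9° / 1.5 ≈ 0.207.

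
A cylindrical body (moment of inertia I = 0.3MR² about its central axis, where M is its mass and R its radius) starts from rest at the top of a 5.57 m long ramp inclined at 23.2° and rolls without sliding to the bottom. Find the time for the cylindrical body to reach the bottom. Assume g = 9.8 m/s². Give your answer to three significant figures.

Here I = 0.3MR², so the shape factor k = I/(MR²) = 0.3.
Translational: Mg sinθ − f = Ma. Rotational about the CM: fR = Iα = kMRa, so f = kMa.
Hence a = g sinθ/(1+k) = 9.8×sin23.2°/1.3 = 2.97 m/s².
With constant a from rest, t = √(2L/a) = √(2·5.57/2.97) ≈ 1.94 s.

t ≈ 1.94 s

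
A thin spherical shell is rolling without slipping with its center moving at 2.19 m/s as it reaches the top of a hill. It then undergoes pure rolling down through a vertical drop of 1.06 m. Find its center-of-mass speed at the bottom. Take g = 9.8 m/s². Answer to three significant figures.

With I = (2/3)MR², the ratio k = I/(MR²) is 2/3.
Since it rolls without slipping, ω = v/R and KE = ½Mv² + ½Iω² = ½(1+k)Mv² = (5/6)Mv².
Energy conservation: (5/6)Mv₀² + Mgh = (5/6)Mv², so v² = v₀² + 2gh/(1+k).
v = √(2.19² + 2×9.8×1.06/1.667) = √17.26 ≈ 4.15 m/s.

v ≈ 4.15 m/s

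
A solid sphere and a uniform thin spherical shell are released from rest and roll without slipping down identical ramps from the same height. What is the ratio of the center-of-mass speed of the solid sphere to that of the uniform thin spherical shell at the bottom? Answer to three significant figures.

Each satisfies Mgh = ½(1+k)Mv² with k = I/(MR²), so v ∝ 1/√(1+k).
For the solid sphere k = 0.4; for the uniform thin spherical shell k = 2/3.
v₁/v₂ = √((1+k₂)/(1+k₁)) = √(1.667/1.4) ≈ 1.09.

v_ratio ≈ 1.09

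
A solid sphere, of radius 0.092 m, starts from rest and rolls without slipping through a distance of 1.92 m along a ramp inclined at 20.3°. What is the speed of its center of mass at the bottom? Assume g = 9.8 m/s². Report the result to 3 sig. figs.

v ≈ 3.05 m/s

The moment of inertia is (2/5)MR², giving k ≡ I/(MR²) = 0.4.
Since it rolls without slipping, ω = v/R and KE = ½Mv² + ½Iω² = ½(1+k)Mv² = (7/10)Mv².
The vertical drop is h = L sinθ = 1.92 × sin20.3° = 0.6661 m.
Energy conservation: Mgh = (7/10)Mv², so v = √(2gh/(1+k)) = √(2 × 9.8 × 0.6661 / 1.4) ≈ 3.05 m/s.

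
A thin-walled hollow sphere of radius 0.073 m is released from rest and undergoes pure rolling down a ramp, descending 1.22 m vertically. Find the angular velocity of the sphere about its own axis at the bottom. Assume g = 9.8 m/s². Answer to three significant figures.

The moment of inertia is (2/3)MR², giving k ≡ I/(MR²) = 2/3.
Rolling without slipping gives ω = v/R, so the total kinetic energy is ½Mv² + ½Iω² = ½(1+k)Mv² = (5/6)Mv².
Energy conservation Mgh = ½(1+k)Mv² gives v = √(2gh/(1+k)) = √(2 × 9.8 × 1.22 / 1.667) = 3.788 m/s.
The angular speed follows from ω = v/R = 3.788/0.073 ≈ 51.9 rad/s.

ω ≈ 51.9 rad/s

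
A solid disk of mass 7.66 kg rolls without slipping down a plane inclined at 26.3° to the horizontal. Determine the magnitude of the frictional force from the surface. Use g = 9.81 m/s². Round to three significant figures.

f ≈ 11.1 N

For this body I = (1/2)MR², i.e. k = I/(MR²) = 0.5.
Along the incline Mg sinθ − f = Ma, and torque about the center fR = Iα = kMR²(a/R) gives f = kMa.
Combining, a = g sinθ/(1+k) and f = kMa = kMg sinθ/(1+k).
f = 0.5 × 7.66 × 9.81 × sin26.3° / 1.5 ≈ 11.1 N.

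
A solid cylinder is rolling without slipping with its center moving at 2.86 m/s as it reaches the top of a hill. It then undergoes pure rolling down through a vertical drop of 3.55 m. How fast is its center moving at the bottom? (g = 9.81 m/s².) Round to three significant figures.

For this body I = (1/2)MR², i.e. k = I/(MR²) = 0.5.
The rolling condition ω = v/R makes the rotational term ½I(v/R)² = ½kMv², so KE_total = ½(1+k)Mv² = (3/4)Mv².
Energy conservation: (3/4)Mv₀² + Mgh = (3/4)Mv², so v² = v₀² + 2gh/(1+k).
v = √(2.86² + 2×9.81×3.55/1.5) = √54.61 ≈ 7.39 m/s.

v ≈ 7.39 m/s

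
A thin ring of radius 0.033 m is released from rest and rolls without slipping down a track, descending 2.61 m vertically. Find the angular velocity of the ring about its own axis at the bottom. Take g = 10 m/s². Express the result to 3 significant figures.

Here I = MR², so the shape factor k = I/(MR²) = 1.
The rolling condition ω = v/R makes the rotational term ½I(v/R)² = ½kMv², so KE_total = ½(1+k)Mv² = Mv².
Energy conservation Mgh = ½(1+k)Mv² gives v = √(2gh/(1+k)) = √(2 × 10 × 2.61 / 2) = 5.109 m/s.
The angular speed follows from ω = v/R = 5.109/0.033 ≈ 155 rad/s.

ω ≈ 155 rad/s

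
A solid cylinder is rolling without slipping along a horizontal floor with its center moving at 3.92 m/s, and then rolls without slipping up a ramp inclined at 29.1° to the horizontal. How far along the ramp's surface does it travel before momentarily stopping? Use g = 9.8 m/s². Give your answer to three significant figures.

Here I = (1/2)MR², so the shape factor k = I/(MR²) = 0.5.
Since it rolls without slipping, ω = v/R and KE = ½Mv² + ½Iω² = ½(1+k)Mv² = (3/4)Mv².
Setting this equal to Mgh gives the vertical rise h = (1+k)v₀²/(2g) = 1.5×3.92²/(2×9.8) = 1.176 m.
Along the incline, d = h/sinθ = 1.176/sin29.1° ≈ 2.42 m.

d ≈ 2.42 m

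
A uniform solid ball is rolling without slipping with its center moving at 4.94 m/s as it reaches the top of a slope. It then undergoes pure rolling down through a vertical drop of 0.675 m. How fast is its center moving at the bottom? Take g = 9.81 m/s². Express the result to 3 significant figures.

For this body I = (2/5)MR², i.e. k = I/(MR²) = 0.4.
Since it rolls without slipping, ω = v/R and KE = ½Mv² + ½Iω² = ½(1+k)Mv² = (7/10)Mv².
Energy conservation: (7/10)Mv₀² + Mgh = (7/10)Mv², so v² = v₀² + 2gh/(1+k).
v = √(4.94² + 2×9.81×0.675/1.4) = √33.86 ≈ 5.82 m/s.

v ≈ 5.82 m/s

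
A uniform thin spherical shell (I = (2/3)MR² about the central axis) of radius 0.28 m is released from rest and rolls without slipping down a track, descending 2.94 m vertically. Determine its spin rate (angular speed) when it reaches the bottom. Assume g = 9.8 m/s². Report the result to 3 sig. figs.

Here I = (2/3)MR², so the shape factor k = I/(MR²) = 2/3.
Since it rolls without slipping, ω = v/R and KE = ½Mv² + ½Iω² = ½(1+k)Mv² = (5/6)Mv².
Energy conservation Mgh = ½(1+k)Mv² gives v = √(2gh/(1+k)) = √(2 × 9.8 × 2.94 / 1.667) = 5.88 m/s.
The angular speed follows from ω = v/R = 5.88/0.28 ≈ 21.0 rad/s.

ω ≈ 21.0 rad/s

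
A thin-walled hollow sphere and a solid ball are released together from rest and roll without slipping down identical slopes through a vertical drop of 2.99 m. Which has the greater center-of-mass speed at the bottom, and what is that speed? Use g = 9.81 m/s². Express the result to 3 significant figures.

the solid ball, at v ≈ 6.47 m/s

For rolling without slipping, Mgh = ½(1+k)Mv² where k = I/(MR²), so v = √(2gh/(1+k)).
Thin-walled hollow sphere: k = 2/3, giving v = √(2×9.81×2.99/1.667) = 5.933 m/s.
Solid ball: k = 0.4, giving v = √(2×9.81×2.99/1.4) = 6.473 m/s.
The smaller k wins: the solid ball, at ≈ 6.47 m/s.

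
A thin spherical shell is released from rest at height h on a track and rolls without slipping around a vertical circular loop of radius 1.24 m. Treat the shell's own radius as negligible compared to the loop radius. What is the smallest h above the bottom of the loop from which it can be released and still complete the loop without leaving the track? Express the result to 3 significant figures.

h_min ≈ 3.51 m

Here I = (2/3)MR², so the shape factor k = I/(MR²) = 2/3.
At the top of the loop, the minimum-contact condition is Mg = Mv_top²/r, so v_top² = gr.
With ω = v/R, the kinetic energy at speed v is ½(1+k)Mv² = (5/6)Mv².
Energy conservation from release (height h) to the top (height 2r): Mgh = Mg(2r) + (5/6)M·gr.
Thus h_min = 2r + (1+k)r/2 = r(2 + 1.667/2) = 1.24 × 2.833 ≈ 3.51 m.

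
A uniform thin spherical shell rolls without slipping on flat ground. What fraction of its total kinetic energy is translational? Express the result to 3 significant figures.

Here I = (2/3)MR², so the shape factor k = I/(MR²) = 2/3.
With ω = v/R, KE_trans = ½Mv² and KE_rot = ½Iω² = ½kMv², so KE_total = ½(1+k)Mv².
The translational fraction is therefore 1/(1+k) = 1/1.667 ≈ 0.600.

fraction ≈ 0.600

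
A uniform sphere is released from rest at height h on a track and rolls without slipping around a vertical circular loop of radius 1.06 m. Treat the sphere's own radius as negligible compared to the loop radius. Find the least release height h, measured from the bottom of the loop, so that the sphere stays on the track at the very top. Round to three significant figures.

With I = (2/5)MR², the ratio k = I/(MR²) is 0.4.
At the top of the loop, the minimum-contact condition is Mg = Mv_top²/r, so v_top² = gr.
With ω = v/R, the kinetic energy at speed v is ½(1+k)Mv² = (7/10)Mv².
Energy conservation from release (height h) to the top (height 2r): Mgh = Mg(2r) + (7/10)M·gr.
Thus h_min = 2r + (1+k)r/2 = r(2 + 1.4/2) = 1.06 × 2.7 ≈ 2.86 m.

h_min ≈ 2.86 m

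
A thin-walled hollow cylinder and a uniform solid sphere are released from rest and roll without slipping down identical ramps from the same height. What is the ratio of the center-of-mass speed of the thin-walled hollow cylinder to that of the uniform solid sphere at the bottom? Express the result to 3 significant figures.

v_ratio ≈ 0.837

Each satisfies Mgh = ½(1+k)Mv² with k = I/(MR²), so v ∝ 1/√(1+k).
For the thin-walled hollow cylinder k = 1; for the uniform solid sphere k = 0.4.
v₁/v₂ = √((1+k₂)/(1+k₁)) = √(1.4/2) ≈ 0.837.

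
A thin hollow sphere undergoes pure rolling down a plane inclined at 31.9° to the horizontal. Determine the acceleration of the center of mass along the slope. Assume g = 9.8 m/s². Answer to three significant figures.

a ≈ 3.11 m/s²

For this body I = (2/3)MR², i.e. k = I/(MR²) = 2/3.
Translational: Mg sinθ − f = Ma. Rotational about the CM: fR = Iα = kMRa, so f = kMa.
Eliminating f: Mg sinθ = (1+k)Ma, so a = g sinθ/(1+k) = 9.8 × sin31.9° / 1.667 ≈ 3.11 m/s².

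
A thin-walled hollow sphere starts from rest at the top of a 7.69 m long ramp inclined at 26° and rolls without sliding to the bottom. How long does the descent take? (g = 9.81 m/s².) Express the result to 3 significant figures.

For this body I = (2/3)MR², i.e. k = I/(MR²) = 2/3.
Along the incline Mg sinθ − f = Ma, and torque about the center fR = Iα = kMR²(a/R) gives f = kMa.
Hence a = g sinθ/(1+k) = 9.81×sin26°/1.667 = 2.58 m/s².
With constant a from rest, t = √(2L/a) = √(2·7.69/2.58) ≈ 2.44 s.

t ≈ 2.44 s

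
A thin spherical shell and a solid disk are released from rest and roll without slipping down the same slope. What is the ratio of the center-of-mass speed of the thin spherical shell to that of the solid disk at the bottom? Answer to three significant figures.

v_ratio ≈ 0.949

Each satisfies Mgh = ½(1+k)Mv² with k = I/(MR²), so v ∝ 1/√(1+k).
For the thin spherical shell k = 2/3; for the solid disk k = 0.5.
v₁/v₂ = √((1+k₂)/(1+k₁)) = √(1.5/1.667) ≈ 0.949.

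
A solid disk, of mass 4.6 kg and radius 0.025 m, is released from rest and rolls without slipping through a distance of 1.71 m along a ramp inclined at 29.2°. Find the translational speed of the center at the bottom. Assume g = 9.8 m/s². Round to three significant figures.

With I = (1/2)MR², the ratio k = I/(MR²) is 0.5.
Since it rolls without slipping, ω = v/R and KE = ½Mv² + ½Iω² = ½(1+k)Mv² = (3/4)Mv².
The vertical drop is h = L sinθ = 1.71 × sin29.2° = 0.8342 m.
Setting Mgh = (3/4)Mv² gives v = √(2gh/(1+k)) = √(2·9.8·0.8342/1.5) ≈ 3.30 m/s.

v ≈ 3.30 m/s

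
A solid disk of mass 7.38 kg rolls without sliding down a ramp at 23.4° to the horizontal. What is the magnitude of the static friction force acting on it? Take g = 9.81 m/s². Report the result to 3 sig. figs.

With I = (1/2)MR², the ratio k = I/(MR²) is 0.5.
Newton's second law down the slope: Mg sinθ − f = Ma. The torque equation fR = Iα (with α = a/R) gives f = kMa.
Combining, a = g sinθ/(1+k) and f = kMa = kMg sinθ/(1+k).
f = 0.5 × 7.38 × 9.81 × sin23.4° / 1.5 ≈ 9.58 N.

f ≈ 9.58 N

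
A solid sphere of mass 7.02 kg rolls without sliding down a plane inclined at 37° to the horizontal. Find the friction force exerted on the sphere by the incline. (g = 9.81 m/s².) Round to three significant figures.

Here I = (2/5)MR², so the shape factor k = I/(MR²) = 0.4.
Newton's second law down the slope: Mg sinθ − f = Ma. The torque equation fR = Iα (with α = a/R) gives f = kMa.
Combining, a = g sinθ/(1+k) and f = kMa = kMg sinθ/(1+k).
f = 0.4 × 7.02 × 9.81 × sin37° / 1.4 ≈ 11.8 N.

f ≈ 11.8 N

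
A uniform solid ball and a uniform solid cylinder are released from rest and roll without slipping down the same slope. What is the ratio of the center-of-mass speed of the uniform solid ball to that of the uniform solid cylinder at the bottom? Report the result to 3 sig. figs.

Each satisfies Mgh = ½(1+k)Mv² with k = I/(MR²), so v ∝ 1/√(1+k).
For the uniform solid ball k = 0.4; for the uniform solid cylinder k = 0.5.
v₁/v₂ = √((1+k₂)/(1+k₁)) = √(1.5/1.4) ≈ 1.04.

v_ratio ≈ 1.04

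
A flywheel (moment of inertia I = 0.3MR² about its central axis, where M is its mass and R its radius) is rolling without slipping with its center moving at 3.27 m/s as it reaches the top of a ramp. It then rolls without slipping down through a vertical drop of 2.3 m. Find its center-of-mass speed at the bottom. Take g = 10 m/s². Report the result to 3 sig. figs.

The moment of inertia is 0.3MR², giving k ≡ I/(MR²) = 0.3.
Rolling without slipping gives ω = v/R, so the total kinetic energy is ½Mv² + ½Iω² = ½(1+k)Mv² = (13/20)Mv².
Energy conservation: (13/20)Mv₀² + Mgh = (13/20)Mv², so v² = v₀² + 2gh/(1+k).
v = √(3.27² + 2×10×2.3/1.3) = √46.08 ≈ 6.79 m/s.

v ≈ 6.79 m/s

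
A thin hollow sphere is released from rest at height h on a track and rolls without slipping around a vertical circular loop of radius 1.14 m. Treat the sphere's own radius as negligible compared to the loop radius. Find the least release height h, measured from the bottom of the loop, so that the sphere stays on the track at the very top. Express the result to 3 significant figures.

h_min ≈ 3.23 m

For this body I = (2/3)MR², i.e. k = I/(MR²) = 2/3.
At the top of the loop, the minimum-contact condition is Mg = Mv_top²/r, so v_top² = gr.
With ω = v/R, the kinetic energy at speed v is ½(1+k)Mv² = (5/6)Mv².
Energy conservation from release (height h) to the top (height 2r): Mgh = Mg(2r) + (5/6)M·gr.
Thus h_min = 2r + (1+k)r/2 = r(2 + 1.667/2) = 1.14 × 2.833 ≈ 3.23 m.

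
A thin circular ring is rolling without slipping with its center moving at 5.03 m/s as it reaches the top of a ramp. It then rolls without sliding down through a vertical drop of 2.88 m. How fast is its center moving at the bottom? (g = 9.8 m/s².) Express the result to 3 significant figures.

The moment of inertia is MR², giving k ≡ I/(MR²) = 1.
The rolling condition ω = v/R makes the rotational term ½I(v/R)² = ½kMv², so KE_total = ½(1+k)Mv² = Mv².
Energy conservation: Mv₀² + Mgh = Mv², so v² = v₀² + 2gh/(1+k).
v = √(5.03² + 2×9.8×2.88/2) = √53.52 ≈ 7.32 m/s.

v ≈ 7.32 m/s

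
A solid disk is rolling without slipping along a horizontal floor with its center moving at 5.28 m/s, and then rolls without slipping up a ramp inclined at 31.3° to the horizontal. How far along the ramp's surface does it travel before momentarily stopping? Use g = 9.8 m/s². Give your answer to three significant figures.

d ≈ 4.11 m

The moment of inertia is (1/2)MR², giving k ≡ I/(MR²) = 0.5.
Rolling without slipping gives ω = v/R, so the total kinetic energy is ½Mv² + ½Iω² = ½(1+k)Mv² = (3/4)Mv².
Setting this equal to Mgh gives the vertical rise h = (1+k)v₀²/(2g) = 1.5×5.28²/(2×9.8) = 2.134 m.
The distance along the slope is d = h/sinθ = 2.134/sin31.3° ≈ 4.11 m.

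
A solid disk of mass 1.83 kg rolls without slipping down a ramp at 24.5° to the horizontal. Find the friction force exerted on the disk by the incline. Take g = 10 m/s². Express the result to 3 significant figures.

f ≈ 2.53 N

Here I = (1/2)MR², so the shape factor k = I/(MR²) = 0.5.
Newton's second law down the slope: Mg sinθ − f = Ma. The torque equation fR = Iα (with α = a/R) gives f = kMa.
Combining, a = g sinθ/(1+k) and f = kMa = kMg sinθ/(1+k).
f = 0.5 × 1.83 × 10 × sin24.5° / 1.5 ≈ 2.53 N.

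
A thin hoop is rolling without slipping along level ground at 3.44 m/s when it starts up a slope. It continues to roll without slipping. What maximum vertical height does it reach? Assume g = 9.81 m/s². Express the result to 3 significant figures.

h ≈ 1.21 m

With I = MR², the ratio k = I/(MR²) is 1.
Since it rolls without slipping, ω = v/R and KE = ½Mv² + ½Iω² = ½(1+k)Mv² = Mv².
All of this converts to potential energy at the highest point: Mv₀² = Mgh.
Thus h = (1+k)v₀²/(2g) = 2 × 3.44² / (2 × 9.81) ≈ 1.21 m.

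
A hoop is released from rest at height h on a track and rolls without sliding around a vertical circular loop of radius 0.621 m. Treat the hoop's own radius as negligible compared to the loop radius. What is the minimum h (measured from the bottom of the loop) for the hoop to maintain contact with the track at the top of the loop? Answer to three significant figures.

For this body I = MR², i.e. k = I/(MR²) = 1.
At the top of the loop, the minimum-contact condition is Mg = Mv_top²/r, so v_top² = gr.
With ω = v/R, the kinetic energy at speed v is ½(1+k)Mv² = Mv².
Energy conservation from release (height h) to the top (height 2r): Mgh = Mg(2r) + M·gr.
Thus h_min = 2r + (1+k)r/2 = r(2 + 2/2) = 0.621 × 3 ≈ 1.86 m.

h_min ≈ 1.86 m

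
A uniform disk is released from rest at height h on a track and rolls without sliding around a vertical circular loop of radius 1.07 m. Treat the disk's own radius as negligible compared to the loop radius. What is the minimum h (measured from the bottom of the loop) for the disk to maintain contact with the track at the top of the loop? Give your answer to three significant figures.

For this body I = (1/2)MR², i.e. k = I/(MR²) = 0.5.
At the top, contact is just lost when gravity alone supplies the centripetal force: Mg = Mv_top²/r, i.e. v_top² = gr.
With ω = v/R, the kinetic energy at speed v is ½(1+k)Mv² = (3/4)Mv².
Energy conservation from release (height h) to the top (height 2r): Mgh = Mg(2r) + (3/4)M·gr.
Thus h_min = 2r + (1+k)r/2 = r(2 + 1.5/2) = 1.07 × 2.75 ≈ 2.94 m.

h_min ≈ 2.94 m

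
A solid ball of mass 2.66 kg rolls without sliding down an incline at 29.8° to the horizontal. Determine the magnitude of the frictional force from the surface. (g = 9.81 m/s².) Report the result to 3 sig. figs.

The moment of inertia is (2/5)MR², giving k ≡ I/(MR²) = 0.4.
Newton's second law down the slope: Mg sinθ − f = Ma. The torque equation fR = Iα (with α = a/R) gives f = kMa.
Combining, a = g sinθ/(1+k) and f = kMa = kMg sinθ/(1+k).
f = 0.4 × 2.66 × 9.81 × sin29.8° / 1.4 ≈ 3.71 N.

f ≈ 3.71 N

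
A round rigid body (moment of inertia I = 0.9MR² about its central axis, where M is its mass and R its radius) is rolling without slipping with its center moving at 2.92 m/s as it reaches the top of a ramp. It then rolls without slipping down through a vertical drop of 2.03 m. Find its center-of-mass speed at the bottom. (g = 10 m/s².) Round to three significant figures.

v ≈ 5.47 m/s

The moment of inertia is 0.9MR², giving k ≡ I/(MR²) = 0.9.
Rolling without slipping gives ω = v/R, so the total kinetic energy is ½Mv² + ½Iω² = ½(1+k)Mv² = (19/20)Mv².
Energy conservation: (19/20)Mv₀² + Mgh = (19/20)Mv², so v² = v₀² + 2gh/(1+k).
v = √(2.92² + 2×10×2.03/1.9) = √29.89 ≈ 5.47 m/s.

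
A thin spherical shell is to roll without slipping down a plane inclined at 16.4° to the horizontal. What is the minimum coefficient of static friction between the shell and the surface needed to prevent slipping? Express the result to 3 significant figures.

μ_min ≈ 0.118

With I = (2/3)MR², the ratio k = I/(MR²) is 2/3.
Translational: Mg sinθ − f = Ma. Rotational about the CM: fR = Iα = kMRa, so f = kMa.
These give a = g sinθ/(1+k) and the required friction f = kMg sinθ/(1+k).
The normal force is N = Mg cosθ, so μ_min = f/N = k tanθ/(1+k).
μ_min = (2/3) × tan16.4° / 1.667 ≈ 0.118.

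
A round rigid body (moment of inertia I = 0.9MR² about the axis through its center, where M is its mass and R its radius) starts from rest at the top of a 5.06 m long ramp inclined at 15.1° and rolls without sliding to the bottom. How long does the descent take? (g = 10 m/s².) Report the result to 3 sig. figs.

For this body I = 0.9MR², i.e. k = I/(MR²) = 0.9.
Translational: Mg sinθ − f = Ma. Rotational about the CM: fR = Iα = kMRa, so f = kMa.
Hence a = g sinθ/(1+k) = 10×sin15.1°/1.9 = 1.371 m/s².
Starting from rest, L = ½at², so t = √(2L/a) = √(2×5.06/1.371) ≈ 2.72 s.

t ≈ 2.72 s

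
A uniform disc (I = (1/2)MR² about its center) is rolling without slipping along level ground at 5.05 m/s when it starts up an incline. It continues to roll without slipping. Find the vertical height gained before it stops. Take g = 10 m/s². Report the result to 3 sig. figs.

h ≈ 1.91 m

For this body I = (1/2)MR², i.e. k = I/(MR²) = 0.5.
Rolling without slipping gives ω = v/R, so the total kinetic energy is ½Mv² + ½Iω² = ½(1+k)Mv² = (3/4)Mv².
All of this converts to potential energy at the highest point: (3/4)Mv₀² = Mgh.
Thus h = (1+k)v₀²/(2g) = 1.5 × 5.05² / (2 × 10) ≈ 1.91 m.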